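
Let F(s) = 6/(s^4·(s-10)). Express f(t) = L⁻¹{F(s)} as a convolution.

6/(s^4·(s-10)) = (6/s^4)·(1/(s-10)) = L{t^3}·L{e^(10t)}. So f(t) = t^3*e^(10t) = ∫₀ᵗ τ^3·e^(10(t-τ)) dτ

Final answer: ∫₀ᵗ τ^3·e^(10(t-τ)) dτ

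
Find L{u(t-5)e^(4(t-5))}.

u(t-a)f(t-a) with f(t)=e^(4t). L{e^(4t)} = 1/(s-4). By time shift: e^(-5s)/(s-4)

Final answer: e^(-5s)/(s-4)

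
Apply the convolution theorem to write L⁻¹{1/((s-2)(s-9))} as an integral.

1/((s-2)(s-9)) = (1/(s-2))·(1/(s-9)) = L{e^(2t)}·L{e^(9t)}. So f(t) = e^(2t)*e^(9t) = ∫₀ᵗ e^(2τ)·e^(9(t-τ)) dτ

Final answer: ∫₀ᵗ e^(2τ)·e^(9(t-τ)) dτ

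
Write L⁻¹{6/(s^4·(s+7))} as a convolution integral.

6/(s^4·(s+7)) = (6/s^4)·(1/(s+7)) = L{t^3}·L{e^(-7t)}. So f(t) = t^3*e^(-7t) = ∫₀ᵗ τ^3·e^(-7(t-τ)) dτ

Final answer: ∫₀ᵗ τ^3·e^(-7(t-τ)) dτ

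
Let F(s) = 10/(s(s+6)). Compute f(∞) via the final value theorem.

f(∞) = lim_{s→0} s·10/(s(s+6)) = lim_{s→0} 10/(s+6) = 10/6 = 5/3

Final answer: 5/3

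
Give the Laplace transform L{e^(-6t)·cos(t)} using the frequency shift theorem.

Frequency shift: L{e^(at)f(t)} = F(s-a). L{e^(-6t)·cos(t)} = (s+6)/((s+6)² + 1)

Final answer: (s+6)/((s+6)² + 1)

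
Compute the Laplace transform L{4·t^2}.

L{t^n} = n!/s^(n+1), so L{t^2} = 2/s^3. Then L{4·t^2} = 4·2/s^3 = 8/s^3

Final answer: 8/s^3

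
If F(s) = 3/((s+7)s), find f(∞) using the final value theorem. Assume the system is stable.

f(∞) = lim_{s→0} sF(s) = lim_{s→0} 3/(s+7) = 3/7

Final answer: 3/7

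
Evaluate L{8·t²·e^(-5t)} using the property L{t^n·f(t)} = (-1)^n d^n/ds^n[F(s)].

L{e^(-5t)} = 1/(s+5). d/ds[1/(s+5)] = -1/(s+5)². d²/ds²[1/(s+5)] = 2/(s+5)³. So L{t²·e^(-5t)} = (-1)² · 2/(s+5)³ = 2/(s+5)³. Then L{8·t²·e^(-5t)} = 8·2/(s+5)³ = 16/(s+5)³

Final answer: 16/(s+5)³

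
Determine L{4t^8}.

L{t^n} = n!/s^(n+1). So L{4t^8} = 4·8!/s^9 = 161280/s^9

Final answer: 161280/s^9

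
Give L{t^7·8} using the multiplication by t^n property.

L{8} = 8/s. d^1/ds^1[1/s] = -1/s². d^2/ds^2[1/s] = 2/s^3. d^3/ds^3[1/s] = -6/s^4. d^4/ds^4[1/s] = 24/s^5. d^5/ds^5[1/s] = -120/s^6. d^6/ds^6[1/s] = 720/s^7. d^7/ds^7[1/s] = -5040/s^8. So L{t^7} = (-1)^{7}·-5040/s^8 = 5040/s^8. Then L{t^7·8} = 8·5040/s^8 = 40320/s^8

Final answer: 40320/s^8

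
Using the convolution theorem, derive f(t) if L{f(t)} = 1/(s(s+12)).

1/(s(s+12)) = (1/s)·(1/(s+12)) = L{1}·L{e^(-12t)}. By convolution, f(t) = 1*e^(-12t) = ∫₀ᵗ 1·e^(-12τ) dτ = (1 - e^(-12t))/12

Final answer: (1 - e^(-12t))/12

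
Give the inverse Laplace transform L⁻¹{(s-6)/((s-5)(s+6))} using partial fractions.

Using partial fractions, f(t) = (-e^(5t) + 12e^(-6t))/11

Final answer: (-e^(5t) + 12e^(-6t))/11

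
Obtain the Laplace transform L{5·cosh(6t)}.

L{cosh(ωt)} = s/(s² - ω²), so L{cosh(6t)} = s/(s² - 36). Then L{5·cosh(6t)} = 5·s/(s² - 36) = 5s/(s² - 36)

Final answer: 5s/(s² - 36)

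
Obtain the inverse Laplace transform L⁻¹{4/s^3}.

L⁻¹{n!/s^(n+1)} = t^n with n=2. So L⁻¹{2/s^3} = t^2, and L⁻¹{4/s^3} = (4/2)·t^2 = 2·t^2

Final answer: 2·t^2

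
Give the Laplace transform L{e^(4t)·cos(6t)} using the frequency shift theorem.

Frequency shift: L{e^(at)f(t)} = F(s-a). L{e^(4t)·cos(6t)} = (s-4)/((s-4)² + 36)

Final answer: (s-4)/((s-4)² + 36)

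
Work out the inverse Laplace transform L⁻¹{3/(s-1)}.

L⁻¹{1/(s-a)} = e^(at), so L⁻¹{1/(s-1)} = e^t, and L⁻¹{3/(s-1)} = 3·e^t

Final answer: 3·e^t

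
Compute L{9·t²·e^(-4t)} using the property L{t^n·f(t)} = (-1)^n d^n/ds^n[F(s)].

L{e^(-4t)} = 1/(s+4). d/ds[1/(s+4)] = -1/(s+4)². d²/ds²[1/(s+4)] = 2/(s+4)³. So L{t²·e^(-4t)} = (-1)² · 2/(s+4)³ = 2/(s+4)³. Then L{9·t²·e^(-4t)} = 9·2/(s+4)³ = 18/(s+4)³

Final answer: 18/(s+4)³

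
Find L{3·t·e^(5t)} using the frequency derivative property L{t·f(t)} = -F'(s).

L{e^(5t)} = 1/(s-5). By frequency derivative: L{t·e^(5t)} = -d/ds[1/(s-5)] = -(-1)/(s-5)² = 1/(s-5)². Then L{3·t·e^(5t)} = 3·1/(s-5)² = 3/(s-5)²

Final answer: 3/(s-5)²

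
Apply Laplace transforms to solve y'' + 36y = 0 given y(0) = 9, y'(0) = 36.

L{y''} + 36L{y} = 0. s²Y - 9s - 36 + 36Y = 0. Y(s² + 36) = 9s + 36. Y = (9s + 36)/(s² + 36). Inverting: y(t) = 9cos(6t) + 6sin(6t)

Final answer: y(t) = 9cos(6t) + 6sin(6t)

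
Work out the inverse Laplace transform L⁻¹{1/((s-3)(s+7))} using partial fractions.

Decompose: A/(s-3) + B/(s+7). A = 1/10, B = -1/10. f(t) = (e^(3t) - e^(-7t))/10

Final answer: (e^(3t) - e^(-7t))/10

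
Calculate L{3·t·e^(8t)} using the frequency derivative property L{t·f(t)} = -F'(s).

L{e^(8t)} = 1/(s-8). By frequency derivative: L{t·e^(8t)} = -d/ds[1/(s-8)] = -(-1)/(s-8)² = 1/(s-8)². Then L{3·t·e^(8t)} = 3·1/(s-8)² = 3/(s-8)²

Final answer: 3/(s-8)²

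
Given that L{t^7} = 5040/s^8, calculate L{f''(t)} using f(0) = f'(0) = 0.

L{f''(t)} = s²F(s) - sf(0) - f'(0) = s²·5040/s^8 - 0 - 0 = 5040/s^6

Final answer: 5040/s^6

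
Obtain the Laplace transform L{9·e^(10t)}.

L{e^(at)} = 1/(s-a), so L{e^(10t)} = 1/(s-10). Then L{9·e^(10t)} = 9/(s-10)

Final answer: 9/(s-10)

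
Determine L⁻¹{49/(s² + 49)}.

This is the form c·a/(s² + a²) with a = 7, c = 7. L⁻¹ = 7·sin(7t)

Final answer: 7·sin(7t)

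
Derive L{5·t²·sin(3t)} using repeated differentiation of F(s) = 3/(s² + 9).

F(s) = 3/(s² + 9). F'(s) = -6s/(s² + 9)². F''(s) = -6(9 - 3s²)/(s² + 9)³ = (18s² - 54)/(s² + 9)³. So L{t²·sin(3t)} = (-1)² F''(s) = (18s² - 54)/(s² + 9)³. Then L{5·t²·sin(3t)} = 5·(18s² - 54)/(s² + 9)³ = (90s² - 270)/(s² + 9)³

Final answer: (90s² - 270)/(s² + 9)³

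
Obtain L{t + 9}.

L{t + 9} = L{t} + 9·L{1} = 1/s² + 9/s

Final answer: 1/s² + 9/s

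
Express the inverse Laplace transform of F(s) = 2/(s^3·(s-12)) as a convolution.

2/(s^3·(s-12)) = (2/s^3)·(1/(s-12)) = L{t^2}·L{e^(12t)}. So f(t) = t^2*e^(12t) = ∫₀ᵗ τ^2·e^(12(t-τ)) dτ

Final answer: ∫₀ᵗ τ^2·e^(12(t-τ)) dτ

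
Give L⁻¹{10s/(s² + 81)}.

This is the form c·s/(s² + a²) with a = 9, c = 10. L⁻¹ = 10·cos(9t)

Final answer: 10·cos(9t)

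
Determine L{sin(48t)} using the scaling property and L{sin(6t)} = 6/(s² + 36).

Using L{f(at)} = (1/a)F(s/a) with a=8: L{sin(48t)} = (1/8) · 6/((s/8)² + 36) = (1/8) · 6·64/(s² + 2304) = 48/(s² + 2304)

Final answer: 48/(s² + 2304)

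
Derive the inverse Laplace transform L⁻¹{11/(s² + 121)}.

L⁻¹{11/(s² + 121)} = sin(11t)

Final answer: sin(11t)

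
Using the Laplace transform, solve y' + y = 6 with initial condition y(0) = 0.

sY + Y = 6/s. Y = 6/(s(s+1)). Partial fractions: Y = 6/s - 6/(s+1)

Final answer: y(t) = 6(1 - e^(-t))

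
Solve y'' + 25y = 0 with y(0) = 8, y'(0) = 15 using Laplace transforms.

L{y''} + 25L{y} = 0. s²Y - 8s - 15 + 25Y = 0. Y(s² + 25) = 8s + 15. Y = (8s + 15)/(s² + 25). Inverting: y(t) = 8cos(5t) + 3sin(5t)

Final answer: y(t) = 8cos(5t) + 3sin(5t)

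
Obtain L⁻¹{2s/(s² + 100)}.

This is the form c·s/(s² + a²) with a = 10, c = 2. L⁻¹ = 2·cos(10t)

Final answer: 2·cos(10t)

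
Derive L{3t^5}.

L{t^n} = n!/s^(n+1). So L{3t^5} = 3·5!/s^6 = 360/s^6

Final answer: 360/s^6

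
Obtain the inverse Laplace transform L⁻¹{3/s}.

L⁻¹{c/s} = c, so L⁻¹{3/s} = 3

Final answer: 3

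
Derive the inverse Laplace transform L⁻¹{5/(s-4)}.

L⁻¹{1/(s-a)} = e^(at), so L⁻¹{1/(s-4)} = e^(4t), and L⁻¹{5/(s-4)} = 5·e^(4t)

Final answer: 5·e^(4t)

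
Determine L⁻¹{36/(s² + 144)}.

This is the form c·a/(s² + a²) with a = 12, c = 3. L⁻¹ = 3·sin(12t)

Final answer: 3·sin(12t)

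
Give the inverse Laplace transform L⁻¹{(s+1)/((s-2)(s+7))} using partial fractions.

Using partial fractions, f(t) = (3e^(2t) + 6e^(-7t))/9

Final answer: (3e^(2t) + 6e^(-7t))/9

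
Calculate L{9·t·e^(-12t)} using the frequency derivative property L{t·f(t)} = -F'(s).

L{e^(-12t)} = 1/(s+12). By frequency derivative: L{t·e^(-12t)} = -d/ds[1/(s+12)] = -(-1)/(s+12)² = 1/(s+12)². Then L{9·t·e^(-12t)} = 9·1/(s+12)² = 9/(s+12)²

Final answer: 9/(s+12)²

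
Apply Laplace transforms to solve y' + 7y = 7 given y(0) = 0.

sY + 7Y = 7/s. Y = 7/(s(s+7)). Partial fractions: Y = 1/s - 1/(s+7)

Final answer: y(t) = (1 - e^(-7t))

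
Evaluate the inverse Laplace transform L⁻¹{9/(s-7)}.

L⁻¹{1/(s-a)} = e^(at), so L⁻¹{1/(s-7)} = e^(7t), and L⁻¹{9/(s-7)} = 9·e^(7t)

Final answer: 9·e^(7t)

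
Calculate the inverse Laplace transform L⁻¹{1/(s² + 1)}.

L⁻¹{1/(s² + 1)} = sin(t)

Final answer: sin(t)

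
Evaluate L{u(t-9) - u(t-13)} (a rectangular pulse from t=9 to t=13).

L{u(t-a)} = e^(-as)/s. L{u(t-9) - u(t-13)} = (e^(-9s) - e^(-13s))/s

Final answer: (e^(-9s) - e^(-13s))/s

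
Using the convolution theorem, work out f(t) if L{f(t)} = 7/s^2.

7/s^2 = (7/s)·(1/s) = L{7}·L{1}. By convolution, f(t) = 7*1 = ∫₀ᵗ 7·1 dτ = 7·t

Final answer: 7·t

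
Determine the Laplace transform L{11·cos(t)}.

L{cos(ωt)} = s/(s² + ω²), so L{cos(t)} = s/(s² + 1). Then L{11·cos(t)} = 11·s/(s² + 1) = 11s/(s² + 1)

Final answer: 11s/(s² + 1)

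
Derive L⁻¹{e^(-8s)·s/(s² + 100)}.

L⁻¹{s/(s² + 100)} = cos(10t). By the time shift theorem, L⁻¹{e^(-as)F(s)} = u(t-a)f(t-a) with a=8, so L⁻¹{e^(-8s)·s/(s² + 100)} = u(t-8)·cos(10(t-8))

Final answer: u(t-8)·cos(10(t-8))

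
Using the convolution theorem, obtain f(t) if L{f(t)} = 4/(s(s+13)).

4/(s(s+13)) = (4/s)·(1/(s+13)) = L{4}·L{e^(-13t)}. By convolution, f(t) = 4*e^(-13t) = ∫₀ᵗ 4·e^(-13τ) dτ = 4·(1 - e^(-13t))/13

Final answer: 4·(1 - e^(-13t))/13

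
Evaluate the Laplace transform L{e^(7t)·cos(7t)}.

L{e^(at)·cos(ωt)} = (s-a)/((s-a)² + ω²), so L{e^(7t)·cos(7t)} = (s-7)/((s-7)² + 49)

Final answer: (s-7)/((s-7)² + 49)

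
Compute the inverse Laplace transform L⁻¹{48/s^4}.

L⁻¹{n!/s^(n+1)} = t^n with n=3. So L⁻¹{6/s^4} = t^3, and L⁻¹{48/s^4} = (48/6)·t^3 = 8·t^3

Final answer: 8·t^3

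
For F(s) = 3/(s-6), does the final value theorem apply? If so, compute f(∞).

sF(s) = 3s/(s-6) has a pole at s = 6 in the right half-plane. Theorem does NOT apply (unstable system; f(t) = 3·e^(6t) grows without bound).

Final answer: Not applicable (unstable)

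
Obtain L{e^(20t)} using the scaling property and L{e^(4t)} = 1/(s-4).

Using L{f(at)} = (1/a)F(s/a) with a=5 and f(t) = e^(4t): L{e^(20t)} = (1/5) · 1/((s/5)-4) = (1/5) · 5/(s-20) = 1/(s-20)

Final answer: 1/(s-20)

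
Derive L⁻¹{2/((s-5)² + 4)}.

Form: b/((s-a)² + b²) → e^(at)sin(bt). With a=5, b=2

Final answer: e^(5t)·sin(2t)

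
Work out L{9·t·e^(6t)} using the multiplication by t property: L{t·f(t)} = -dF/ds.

Using L{t^n·e^(at)} = n!/(s-a)^(n+1), L{t·e^(6t)} = 1/(s-6)^2, so L{9·t·e^(6t)} = 9·1/(s-6)^2 = 9/(s-6)^2

Final answer: 9/(s-6)^2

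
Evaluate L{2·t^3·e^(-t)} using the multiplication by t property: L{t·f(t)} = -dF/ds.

Using L{t^n·e^(at)} = n!/(s-a)^(n+1), L{t^3·e^(-t)} = 6/(s+1)^4, so L{2·t^3·e^(-t)} = 2·6/(s+1)^4 = 12/(s+1)^4

Final answer: 12/(s+1)^4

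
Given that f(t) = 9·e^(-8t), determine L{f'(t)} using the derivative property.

f(0) = 9, F(s) = 9/(s+8). L{f'(t)} = s·F(s) - f(0) = 9s/(s+8) - 9 = (9s - 9(s+8))/(s+8) = -72/(s+8)

Final answer: -72/(s+8)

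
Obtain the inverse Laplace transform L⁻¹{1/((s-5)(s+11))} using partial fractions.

Decompose: A/(s-5) + B/(s+11). A = 1/16, B = -1/16. f(t) = (e^(5t) - e^(-11t))/16

Final answer: (e^(5t) - e^(-11t))/16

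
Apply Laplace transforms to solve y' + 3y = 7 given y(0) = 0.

sY + 3Y = 7/s. Y = 7/(s(s+3)). Partial fractions: Y = 7/3/s - 7/3/(s+3)

Final answer: y(t) = 7/3(1 - e^(-3t))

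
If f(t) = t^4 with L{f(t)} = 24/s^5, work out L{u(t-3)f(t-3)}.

Time shift theorem: L{u(t-a)f(t-a)} = e^(-as)F(s). Here a=3, F(s) = 24/s^5, so L{u(t-3)f(t-3)} = e^(-3s)·24/s^5

Final answer: e^(-3s)·24/s^5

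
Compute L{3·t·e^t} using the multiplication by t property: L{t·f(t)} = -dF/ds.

Using L{t^n·e^(at)} = n!/(s-a)^(n+1), L{t·e^t} = 1/(s-1)^2, so L{3·t·e^t} = 3·1/(s-1)^2 = 3/(s-1)^2

Final answer: 3/(s-1)^2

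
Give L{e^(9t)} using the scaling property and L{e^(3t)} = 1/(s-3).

Using L{f(at)} = (1/a)F(s/a) with a=3 and f(t) = e^(3t): L{e^(9t)} = (1/3) · 1/((s/3)-3) = (1/3) · 3/(s-9) = 1/(s-9)

Final answer: 1/(s-9)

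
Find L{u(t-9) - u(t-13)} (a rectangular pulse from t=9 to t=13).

L{u(t-a)} = e^(-as)/s. L{u(t-9) - u(t-13)} = (e^(-9s) - e^(-13s))/s

Final answer: (e^(-9s) - e^(-13s))/s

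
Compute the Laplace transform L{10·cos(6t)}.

L{cos(ωt)} = s/(s² + ω²), so L{cos(6t)} = s/(s² + 36). Then L{10·cos(6t)} = 10·s/(s² + 36) = 10s/(s² + 36)

Final answer: 10s/(s² + 36)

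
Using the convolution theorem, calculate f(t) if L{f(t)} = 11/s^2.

11/s^2 = (11/s)·(1/s) = L{11}·L{1}. By convolution, f(t) = 11*1 = ∫₀ᵗ 11·1 dτ = 11·t

Final answer: 11·t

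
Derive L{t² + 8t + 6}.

L{t² + 8t + 6} = 2/s³ + 8/s² + 6/s = 2/s³ + 8/s² + 6/s

Final answer: 2/s³ + 8/s² + 6/s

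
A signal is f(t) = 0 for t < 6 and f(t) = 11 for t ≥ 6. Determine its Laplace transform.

f(t) = 11·u(t-6). L{u(t-6)} = e^(-6s)/s, so L{f(t)} = 11·e^(-6s)/s

Final answer: 11·e^(-6s)/s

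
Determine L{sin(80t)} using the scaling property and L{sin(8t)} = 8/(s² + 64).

Using L{f(at)} = (1/a)F(s/a) with a=10: L{sin(80t)} = (1/10) · 8/((s/10)² + 64) = (1/10) · 8·100/(s² + 6400) = 80/(s² + 6400)

Final answer: 80/(s² + 6400)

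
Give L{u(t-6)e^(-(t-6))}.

u(t-a)f(t-a) with f(t)=e^(-t). L{e^(-t)} = 1/(s+1). By time shift: e^(-6s)/(s+1)

Final answer: e^(-6s)/(s+1)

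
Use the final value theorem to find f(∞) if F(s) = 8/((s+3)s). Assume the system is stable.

f(∞) = lim_{s→0} sF(s) = lim_{s→0} 8/(s+3) = 8/3

Final answer: 8/3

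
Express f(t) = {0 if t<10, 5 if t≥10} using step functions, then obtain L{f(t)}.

f(t) = 5·u(t-10). L{u(t-10)} = e^(-10s)/s, so L{f(t)} = 5·e^(-10s)/s

Final answer: 5·e^(-10s)/s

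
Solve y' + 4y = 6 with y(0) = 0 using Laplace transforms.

sY + 4Y = 6/s. Y = 6/(s(s+4)). Partial fractions: Y = 3/2/s - 3/2/(s+4)

Final answer: y(t) = 3/2(1 - e^(-4t))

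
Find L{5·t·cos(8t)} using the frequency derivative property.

L{cos(8t)} = s/(s² + 64). Derivative: d/ds[s/(s² + 64)] = [(s² + 64) - s·2s]/(s² + 64)² = (64 - s²)/(s² + 64)². So L{t·cos(8t)} = -F'(s) = (s² - 64)/(s² + 64)². Then L{5·t·cos(8t)} = 5·(s² - 64)/(s² + 64)²

Final answer: 5·(s² - 64)/(s² + 64)²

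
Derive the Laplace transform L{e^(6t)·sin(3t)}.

L{e^(at)·sin(ωt)} = ω/((s-a)² + ω²), so L{e^(6t)·sin(3t)} = 3/((s-6)² + 9)

Final answer: 3/((s-6)² + 9)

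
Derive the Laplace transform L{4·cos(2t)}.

L{cos(ωt)} = s/(s² + ω²), so L{cos(2t)} = s/(s² + 4). Then L{4·cos(2t)} = 4·s/(s² + 4) = 4s/(s² + 4)

Final answer: 4s/(s² + 4)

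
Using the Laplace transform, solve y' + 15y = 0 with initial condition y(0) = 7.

L{y'} + 15L{y} = 0. sY - 7 + 15Y = 0. Y(s+15) = 7. Y = 7/(s+15)

Final answer: y(t) = 7e^(-15t)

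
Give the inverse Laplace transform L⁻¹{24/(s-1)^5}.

L⁻¹{n!/(s-a)^(n+1)} = t^n·e^(at) with n=4, a=1. So L⁻¹{24/(s-1)^5} = t^4·e^t

Final answer: t^4·e^t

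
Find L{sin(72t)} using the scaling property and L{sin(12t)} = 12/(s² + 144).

Using L{f(at)} = (1/a)F(s/a) with a=6: L{sin(72t)} = (1/6) · 12/((s/6)² + 144) = (1/6) · 12·36/(s² + 5184) = 72/(s² + 5184)

Final answer: 72/(s² + 5184)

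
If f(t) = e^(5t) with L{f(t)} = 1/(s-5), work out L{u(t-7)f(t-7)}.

Time shift theorem: L{u(t-a)f(t-a)} = e^(-as)F(s). Here a=7, F(s) = 1/(s-5), so L{u(t-7)f(t-7)} = e^(-7s)·1/(s-5)

Final answer: e^(-7s)·1/(s-5)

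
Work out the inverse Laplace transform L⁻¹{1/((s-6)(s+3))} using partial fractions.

Decompose: A/(s-6) + B/(s+3). A = 1/9, B = -1/9. f(t) = (e^(6t) - e^(-3t))/9

Final answer: (e^(6t) - e^(-3t))/9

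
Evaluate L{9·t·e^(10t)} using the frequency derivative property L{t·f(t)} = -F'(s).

L{e^(10t)} = 1/(s-10). By frequency derivative: L{t·e^(10t)} = -d/ds[1/(s-10)] = -(-1)/(s-10)² = 1/(s-10)². Then L{9·t·e^(10t)} = 9·1/(s-10)² = 9/(s-10)²

Final answer: 9/(s-10)²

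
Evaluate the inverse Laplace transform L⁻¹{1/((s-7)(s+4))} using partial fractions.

Decompose: A/(s-7) + B/(s+4). A = 1/11, B = -1/11. f(t) = (e^(7t) - e^(-4t))/11

Final answer: (e^(7t) - e^(-4t))/11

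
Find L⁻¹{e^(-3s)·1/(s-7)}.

L⁻¹{1/(s-7)} = e^(7t). By the time shift theorem, L⁻¹{e^(-as)F(s)} = u(t-a)f(t-a) with a=3, so L⁻¹{e^(-3s)·1/(s-7)} = u(t-3)·e^(7(t-3))

Final answer: u(t-3)·e^(7(t-3))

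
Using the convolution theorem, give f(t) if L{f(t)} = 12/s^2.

12/s^2 = (12/s)·(1/s) = L{12}·L{1}. By convolution, f(t) = 12*1 = ∫₀ᵗ 12·1 dτ = 12·t

Final answer: 12·t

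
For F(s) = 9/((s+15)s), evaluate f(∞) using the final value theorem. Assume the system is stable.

f(∞) = lim_{s→0} sF(s) = lim_{s→0} 9/(s+15) = 3/5

Final answer: 3/5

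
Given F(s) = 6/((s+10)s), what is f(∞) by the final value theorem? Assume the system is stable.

f(∞) = lim_{s→0} sF(s) = lim_{s→0} 6/(s+10) = 3/5

Final answer: 3/5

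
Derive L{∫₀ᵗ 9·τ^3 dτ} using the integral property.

L{∫₀ᵗ f(τ)dτ} = F(s)/s with f(t) = 9t^3. F(s) = 54/s^4, so L{∫₀ᵗ 9·τ^3 dτ} = (54/s^4)/s = 54/s^5. (Check: ∫₀ᵗ 9·τ^3 dτ = 9t^4/4.)

Final answer: 54/s^5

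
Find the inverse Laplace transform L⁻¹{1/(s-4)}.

L⁻¹{1/(s-a)} = e^(at), so L⁻¹{1/(s-4)} = e^(4t)

Final answer: e^(4t)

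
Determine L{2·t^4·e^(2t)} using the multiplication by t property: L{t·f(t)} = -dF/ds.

Using L{t^n·e^(at)} = n!/(s-a)^(n+1), L{t^4·e^(2t)} = 24/(s-2)^5, so L{2·t^4·e^(2t)} = 2·24/(s-2)^5 = 48/(s-2)^5

Final answer: 48/(s-2)^5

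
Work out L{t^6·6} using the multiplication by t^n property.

L{6} = 6/s. d^1/ds^1[1/s] = -1/s². d^2/ds^2[1/s] = 2/s^3. d^3/ds^3[1/s] = -6/s^4. d^4/ds^4[1/s] = 24/s^5. d^5/ds^5[1/s] = -120/s^6. d^6/ds^6[1/s] = 720/s^7. So L{t^6} = (-1)^{6}·720/s^7 = 720/s^7. Then L{t^6·6} = 6·720/s^7 = 4320/s^7

Final answer: 4320/s^7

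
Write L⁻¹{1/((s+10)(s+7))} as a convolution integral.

1/((s+10)(s+7)) = (1/(s+10))·(1/(s+7)) = L{e^(-10t)}·L{e^(-7t)}. So f(t) = e^(-10t)*e^(-7t) = ∫₀ᵗ e^(-10τ)·e^(-7(t-τ)) dτ

Final answer: ∫₀ᵗ e^(-10τ)·e^(-7(t-τ)) dτ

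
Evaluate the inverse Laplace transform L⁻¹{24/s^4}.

L⁻¹{n!/s^(n+1)} = t^n with n=3. So L⁻¹{6/s^4} = t^3, and L⁻¹{24/s^4} = (24/6)·t^3 = 4·t^3

Final answer: 4·t^3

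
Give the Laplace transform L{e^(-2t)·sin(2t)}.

L{e^(at)·sin(ωt)} = ω/((s-a)² + ω²), so L{e^(-2t)·sin(2t)} = 2/((s+2)² + 4)

Final answer: 2/((s+2)² + 4)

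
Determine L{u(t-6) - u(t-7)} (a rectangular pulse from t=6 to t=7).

L{u(t-a)} = e^(-as)/s. L{u(t-6) - u(t-7)} = (e^(-6s) - e^(-7s))/s

Final answer: (e^(-6s) - e^(-7s))/s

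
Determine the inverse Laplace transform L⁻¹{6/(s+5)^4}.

L⁻¹{n!/(s-a)^(n+1)} = t^n·e^(at), so L⁻¹{6/(s+5)^4} = t^3·e^(-5t)

Final answer: t^3·e^(-5t)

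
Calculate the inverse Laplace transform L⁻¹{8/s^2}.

L⁻¹{n!/s^(n+1)} = t^n with n=1. So L⁻¹{1/s^2} = t, and L⁻¹{8/s^2} = (8/1)·t = 8·t

Final answer: 8·t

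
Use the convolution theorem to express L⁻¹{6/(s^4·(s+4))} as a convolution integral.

6/(s^4·(s+4)) = (6/s^4)·(1/(s+4)) = L{t^3}·L{e^(-4t)}. So f(t) = t^3*e^(-4t) = ∫₀ᵗ τ^3·e^(-4(t-τ)) dτ

Final answer: ∫₀ᵗ τ^3·e^(-4(t-τ)) dτ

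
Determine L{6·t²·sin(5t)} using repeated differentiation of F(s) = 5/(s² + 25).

F(s) = 5/(s² + 25). F'(s) = -10s/(s² + 25)². F''(s) = -10(25 - 3s²)/(s² + 25)³ = (30s² - 250)/(s² + 25)³. So L{t²·sin(5t)} = (-1)² F''(s) = (30s² - 250)/(s² + 25)³. Then L{6·t²·sin(5t)} = 6·(30s² - 250)/(s² + 25)³ = (180s² - 1500)/(s² + 25)³

Final answer: (180s² - 1500)/(s² + 25)³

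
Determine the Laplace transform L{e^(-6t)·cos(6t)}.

L{e^(at)·cos(ωt)} = (s-a)/((s-a)² + ω²), so L{e^(-6t)·cos(6t)} = (s+6)/((s+6)² + 36)

Final answer: (s+6)/((s+6)² + 36)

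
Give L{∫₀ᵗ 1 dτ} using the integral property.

L{∫₀ᵗ f(τ)dτ} = F(s)/s with f(t) = 1. F(s) = 1/s, so L{∫₀ᵗ 1 dτ} = (1/s)/s = 1/s². (Check: ∫₀ᵗ 1 dτ = t.)

Final answer: 1/s²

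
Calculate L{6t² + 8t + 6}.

L{6t² + 8t + 6} = 6·2/s³ + 8/s² + 6/s = 12/s³ + 8/s² + 6/s

Final answer: 12/s³ + 8/s² + 6/s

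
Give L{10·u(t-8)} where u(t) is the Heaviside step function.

L{u(t-a)} = e^(-as)/s. Here a=8, so L{u(t-8)} = e^(-8s)/s, and L{10·u(t-8)} = 10·e^(-8s)/s

Final answer: 10·e^(-8s)/s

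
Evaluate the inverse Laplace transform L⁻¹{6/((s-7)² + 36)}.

Using frequency shift, L⁻¹{6/((s-7)² + 36)} = e^(7t)·sin(6t)

Final answer: e^(7t)·sin(6t)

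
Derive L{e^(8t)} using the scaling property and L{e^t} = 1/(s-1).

Using L{f(at)} = (1/a)F(s/a) with a=8 and f(t) = e^t: L{e^(8t)} = (1/8) · 1/((s/8)-1) = (1/8) · 8/(s-8) = 1/(s-8)

Final answer: 1/(s-8)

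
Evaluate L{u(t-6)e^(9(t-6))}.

u(t-a)f(t-a) with f(t)=e^(9t). L{e^(9t)} = 1/(s-9). By time shift: e^(-6s)/(s-9)

Final answer: e^(-6s)/(s-9)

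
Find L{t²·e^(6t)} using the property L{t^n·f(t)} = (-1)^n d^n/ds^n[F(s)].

L{e^(6t)} = 1/(s-6). d/ds[1/(s-6)] = -1/(s-6)². d²/ds²[1/(s-6)] = 2/(s-6)³. So L{t²·e^(6t)} = (-1)² · 2/(s-6)³ = 2/(s-6)³

Final answer: 2/(s-6)³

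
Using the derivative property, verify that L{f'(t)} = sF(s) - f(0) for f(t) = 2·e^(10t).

f'(t) = 20e^(10t). Direct: L{f'(t)} = 20/(s-10). Property: s·2/(s-10) - 2 = (2s - 2(s-10))/(s-10) = 20/(s-10). ✓

Final answer: 20/(s-10)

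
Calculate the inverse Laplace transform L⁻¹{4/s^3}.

L⁻¹{n!/s^(n+1)} = t^n with n=2. So L⁻¹{2/s^3} = t^2, and L⁻¹{4/s^3} = (4/2)·t^2 = 2·t^2

Final answer: 2·t^2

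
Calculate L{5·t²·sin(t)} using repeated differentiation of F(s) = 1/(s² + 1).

F(s) = 1/(s² + 1). F'(s) = -2s/(s² + 1)². F''(s) = -2(1 - 3s²)/(s² + 1)³ = (6s² - 2)/(s² + 1)³. So L{t²·sin(t)} = (-1)² F''(s) = (6s² - 2)/(s² + 1)³. Then L{5·t²·sin(t)} = 5·(6s² - 2)/(s² + 1)³ = (30s² - 10)/(s² + 1)³

Final answer: (30s² - 10)/(s² + 1)³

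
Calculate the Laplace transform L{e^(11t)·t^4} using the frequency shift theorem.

L{e^(at)·t^n} = n!/(s-a)^(n+1), so L{e^(11t)·t^4} = 24/(s-11)^5

Final answer: 24/(s-11)^5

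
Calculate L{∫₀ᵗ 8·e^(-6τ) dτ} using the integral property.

L{∫₀ᵗ f(τ)dτ} = F(s)/s with F(s) = 8/(s+6), so L{∫₀ᵗ 8·e^(-6τ) dτ} = 8/(s(s+6))

Final answer: 8/(s(s+6))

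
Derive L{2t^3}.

L{t^n} = n!/s^(n+1). So L{2t^3} = 2·3!/s^4 = 12/s^4

Final answer: 12/s^4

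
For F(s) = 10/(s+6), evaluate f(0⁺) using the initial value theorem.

f(0⁺) = lim_{s→∞} s·10/(s+6) = lim_{s→∞} 10s/(s+6) = 10

Final answer: 10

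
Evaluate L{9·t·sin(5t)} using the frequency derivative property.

L{sin(5t)} = 5/(s² + 25). By L{t·f(t)} = -F'(s): -d/ds[5/(s² + 25)] = -(5)·(-2s)/(s² + 25)² = 10s/(s² + 25)². Then L{9·t·sin(5t)} = 9·10s/(s² + 25)² = 90s/(s² + 25)²

Final answer: 90s/(s² + 25)²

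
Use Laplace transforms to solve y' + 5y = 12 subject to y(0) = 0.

sY + 5Y = 12/s. Y = 12/(s(s+5)). Partial fractions: Y = 12/5/s - 12/5/(s+5)

Final answer: y(t) = 12/5(1 - e^(-5t))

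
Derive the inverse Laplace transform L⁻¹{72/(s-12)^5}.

L⁻¹{n!/(s-a)^(n+1)} = t^n·e^(at) with n=4, a=12. So L⁻¹{24/(s-12)^5} = t^4·e^(12t), and L⁻¹{72/(s-12)^5} = (72/24)·t^4·e^(12t) = 3·t^4·e^(12t)

Final answer: 3·t^4·e^(12t)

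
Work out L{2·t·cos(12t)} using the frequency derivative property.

L{cos(12t)} = s/(s² + 144). Derivative: d/ds[s/(s² + 144)] = [(s² + 144) - s·2s]/(s² + 144)² = (144 - s²)/(s² + 144)². So L{t·cos(12t)} = -F'(s) = (s² - 144)/(s² + 144)². Then L{2·t·cos(12t)} = 2·(s² - 144)/(s² + 144)²

Final answer: 2·(s² - 144)/(s² + 144)²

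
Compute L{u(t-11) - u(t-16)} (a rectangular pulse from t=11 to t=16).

L{u(t-a)} = e^(-as)/s. L{u(t-11) - u(t-16)} = (e^(-11s) - e^(-16s))/s

Final answer: (e^(-11s) - e^(-16s))/s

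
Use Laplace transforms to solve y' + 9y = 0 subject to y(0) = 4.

L{y'} + 9L{y} = 0. sY - 4 + 9Y = 0. Y(s+9) = 4. Y = 4/(s+9)

Final answer: y(t) = 4e^(-9t)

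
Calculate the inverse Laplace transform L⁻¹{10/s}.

L⁻¹{c/s} = c, so L⁻¹{10/s} = 10

Final answer: 10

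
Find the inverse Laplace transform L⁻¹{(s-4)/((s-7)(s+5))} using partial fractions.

Using partial fractions, f(t) = (3e^(7t) + 9e^(-5t))/12

Final answer: (3e^(7t) + 9e^(-5t))/12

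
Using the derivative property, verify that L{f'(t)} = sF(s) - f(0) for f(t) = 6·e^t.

f'(t) = 6e^t. Direct: L{f'(t)} = 6/(s-1). Property: s·6/(s-1) - 6 = (6s - 6(s-1))/(s-1) = 6/(s-1). ✓

Final answer: 6/(s-1)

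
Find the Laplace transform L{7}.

L{7} = 7 · L{1} = 7/s

Final answer: 7/s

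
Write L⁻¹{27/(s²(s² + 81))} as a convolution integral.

27/(s²(s² + 81)) = (1/s²)·(27/(s² + 81)) = L{t}·L{3·sin(9t)}. So f(t) = t*(3·sin(9t)) = ∫₀ᵗ 3τ·sin(9(t-τ)) dτ

Final answer: ∫₀ᵗ 3τ·sin(9(t-τ)) dτ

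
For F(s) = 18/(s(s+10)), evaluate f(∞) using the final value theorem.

f(∞) = lim_{s→0} s·18/(s(s+10)) = lim_{s→0} 18/(s+10) = 18/10 = 9/5

Final answer: 9/5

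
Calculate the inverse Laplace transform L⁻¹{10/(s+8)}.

L⁻¹{1/(s-a)} = e^(at), so L⁻¹{1/(s+8)} = e^(-8t), and L⁻¹{10/(s+8)} = 10·e^(-8t)

Final answer: 10·e^(-8t)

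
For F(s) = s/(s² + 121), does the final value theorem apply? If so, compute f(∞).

The final value theorem requires all poles of sF(s) in the left half-plane. sF(s) = s²/(s² + 121) has poles at s = ±11i (imaginary axis). Theorem does NOT apply (oscillatory system).

Final answer: Not applicable (oscillatory)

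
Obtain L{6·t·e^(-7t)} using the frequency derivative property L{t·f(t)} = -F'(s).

L{e^(-7t)} = 1/(s+7). By frequency derivative: L{t·e^(-7t)} = -d/ds[1/(s+7)] = -(-1)/(s+7)² = 1/(s+7)². Then L{6·t·e^(-7t)} = 6·1/(s+7)² = 6/(s+7)²

Final answer: 6/(s+7)²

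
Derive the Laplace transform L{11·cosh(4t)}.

L{cosh(ωt)} = s/(s² - ω²), so L{cosh(4t)} = s/(s² - 16). Then L{11·cosh(4t)} = 11·s/(s² - 16) = 11s/(s² - 16)

Final answer: 11s/(s² - 16)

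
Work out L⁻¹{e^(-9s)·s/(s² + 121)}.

L⁻¹{s/(s² + 121)} = cos(11t). By the time shift theorem, L⁻¹{e^(-as)F(s)} = u(t-a)f(t-a) with a=9, so L⁻¹{e^(-9s)·s/(s² + 121)} = u(t-9)·cos(11(t-9))

Final answer: u(t-9)·cos(11(t-9))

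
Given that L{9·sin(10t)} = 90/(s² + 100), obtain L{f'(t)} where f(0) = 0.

L{f'(t)} = s·F(s) - f(0) = s·90/(s² + 100) - 0 = 90s/(s² + 100)

Final answer: 90s/(s² + 100)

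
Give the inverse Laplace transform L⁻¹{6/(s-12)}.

L⁻¹{1/(s-a)} = e^(at), so L⁻¹{1/(s-12)} = e^(12t), and L⁻¹{6/(s-12)} = 6·e^(12t)

Final answer: 6·e^(12t)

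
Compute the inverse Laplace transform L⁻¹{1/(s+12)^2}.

L⁻¹{n!/(s-a)^(n+1)} = t^n·e^(at), so L⁻¹{1/(s+12)^2} = t·e^(-12t)

Final answer: t·e^(-12t)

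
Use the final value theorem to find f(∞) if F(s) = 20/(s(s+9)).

f(∞) = lim_{s→0} s·20/(s(s+9)) = lim_{s→0} 20/(s+9) = 20/9 = 20/9

Final answer: 20/9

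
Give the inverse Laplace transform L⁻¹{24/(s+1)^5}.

L⁻¹{n!/(s-a)^(n+1)} = t^n·e^(at), so L⁻¹{24/(s+1)^5} = t^4·e^(-t)

Final answer: t^4·e^(-t)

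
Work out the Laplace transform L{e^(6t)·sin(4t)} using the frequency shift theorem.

Frequency shift: L{e^(at)f(t)} = F(s-a). L{e^(6t)·sin(4t)} = 4/((s-6)² + 16)

Final answer: 4/((s-6)² + 16)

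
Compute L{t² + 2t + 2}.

L{t² + 2t + 2} = 2/s³ + 2/s² + 2/s = 2/s³ + 2/s² + 2/s

Final answer: 2/s³ + 2/s² + 2/s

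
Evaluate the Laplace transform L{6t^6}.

L{6t^6} = 6 · L{t^6} = 6 · 720/s^7 = 4320/s^7

Final answer: 4320/s^7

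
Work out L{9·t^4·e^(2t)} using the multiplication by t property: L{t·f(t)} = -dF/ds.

Using L{t^n·e^(at)} = n!/(s-a)^(n+1), L{t^4·e^(2t)} = 24/(s-2)^5, so L{9·t^4·e^(2t)} = 9·24/(s-2)^5 = 216/(s-2)^5

Final answer: 216/(s-2)^5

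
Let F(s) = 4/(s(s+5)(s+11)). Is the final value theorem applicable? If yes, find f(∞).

Poles of sF(s) = 4/((s+5)(s+11)) are at s = -5 and s = -11, both in the left half-plane. Theorem applies. f(∞) = lim_{s→0} sF(s) = 4/(5·11) = 4/55

Final answer: 4/55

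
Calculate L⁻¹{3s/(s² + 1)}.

This is the form c·s/(s² + a²) with a = 1, c = 3. L⁻¹ = 3·cos(t)

Final answer: 3·cos(t)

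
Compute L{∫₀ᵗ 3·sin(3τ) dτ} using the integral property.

L{∫₀ᵗ f(τ)dτ} = F(s)/s with F(s) = 9/(s² + 9), so the result is (9/(s² + 9))/s = 9/(s(s² + 9))

Final answer: 9/(s(s² + 9))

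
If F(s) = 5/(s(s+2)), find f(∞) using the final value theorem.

f(∞) = lim_{s→0} s·5/(s(s+2)) = lim_{s→0} 5/(s+2) = 5/2 = 5/2

Final answer: 5/2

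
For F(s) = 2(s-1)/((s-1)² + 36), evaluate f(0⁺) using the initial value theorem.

f(0⁺) = lim_{s→∞} sF(s) = lim_{s→∞} 2s(s-1)/((s-1)² + 36) = 2

Final answer: 2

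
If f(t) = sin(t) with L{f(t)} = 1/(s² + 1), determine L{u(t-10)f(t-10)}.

Time shift theorem: L{u(t-a)f(t-a)} = e^(-as)F(s). Here a=10, F(s) = 1/(s² + 1), so L{u(t-10)f(t-10)} = e^(-10s)·1/(s² + 1)

Final answer: e^(-10s)·1/(s² + 1)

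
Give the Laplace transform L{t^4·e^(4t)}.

L{t^n·e^(at)} = n!/(s-a)^(n+1), so L{t^4·e^(4t)} = 24/(s-4)^5

Final answer: 24/(s-4)^5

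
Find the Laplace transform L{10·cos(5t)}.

L{cos(ωt)} = s/(s² + ω²), so L{cos(5t)} = s/(s² + 25). Then L{10·cos(5t)} = 10·s/(s² + 25) = 10s/(s² + 25)

Final answer: 10s/(s² + 25)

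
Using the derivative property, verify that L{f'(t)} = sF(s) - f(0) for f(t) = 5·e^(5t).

f'(t) = 25e^(5t). Direct: L{f'(t)} = 25/(s-5). Property: s·5/(s-5) - 5 = (5s - 5(s-5))/(s-5) = 25/(s-5). ✓

Final answer: 25/(s-5)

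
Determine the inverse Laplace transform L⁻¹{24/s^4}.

L⁻¹{n!/s^(n+1)} = t^n with n=3. So L⁻¹{6/s^4} = t^3, and L⁻¹{24/s^4} = (24/6)·t^3 = 4·t^3

Final answer: 4·t^3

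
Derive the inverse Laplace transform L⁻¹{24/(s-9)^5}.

L⁻¹{n!/(s-a)^(n+1)} = t^n·e^(at), so L⁻¹{24/(s-9)^5} = t^4·e^(9t)

Final answer: t^4·e^(9t)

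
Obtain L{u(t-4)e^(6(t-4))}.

u(t-a)f(t-a) with f(t)=e^(6t). L{e^(6t)} = 1/(s-6). By time shift: e^(-4s)/(s-6)

Final answer: e^(-4s)/(s-6)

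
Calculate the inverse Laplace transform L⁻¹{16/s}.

L⁻¹{c/s} = c, so L⁻¹{16/s} = 16

Final answer: 16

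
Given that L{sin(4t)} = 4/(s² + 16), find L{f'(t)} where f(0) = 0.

L{f'(t)} = s·F(s) - f(0) = s·4/(s² + 16) - 0 = 4s/(s² + 16)

Final answer: 4s/(s² + 16)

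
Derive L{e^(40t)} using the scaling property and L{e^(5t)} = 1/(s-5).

Using L{f(at)} = (1/a)F(s/a) with a=8 and f(t) = e^(5t): L{e^(40t)} = (1/8) · 1/((s/8)-5) = (1/8) · 8/(s-40) = 1/(s-40)

Final answer: 1/(s-40)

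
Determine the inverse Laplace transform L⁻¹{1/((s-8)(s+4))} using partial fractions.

Decompose: A/(s-8) + B/(s+4). A = 1/12, B = -1/12. f(t) = (e^(8t) - e^(-4t))/12

Final answer: (e^(8t) - e^(-4t))/12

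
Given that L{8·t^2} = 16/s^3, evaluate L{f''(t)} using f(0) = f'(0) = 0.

L{f''(t)} = s²F(s) - sf(0) - f'(0) = s²·16/s^3 - 0 - 0 = 16/s

Final answer: 16/s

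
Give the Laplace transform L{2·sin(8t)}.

L{sin(ωt)} = ω/(s² + ω²), so L{sin(8t)} = 8/(s² + 64). Then L{2·sin(8t)} = 2·8/(s² + 64) = 16/(s² + 64)

Final answer: 16/(s² + 64)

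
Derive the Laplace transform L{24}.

L{24} = 24 · L{1} = 24/s

Final answer: 24/s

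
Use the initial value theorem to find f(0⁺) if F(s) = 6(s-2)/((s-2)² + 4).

f(0⁺) = lim_{s→∞} sF(s) = lim_{s→∞} 6s(s-2)/((s-2)² + 4) = 6

Final answer: 6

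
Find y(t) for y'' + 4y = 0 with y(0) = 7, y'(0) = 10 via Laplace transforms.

L{y''} + 4L{y} = 0. s²Y - 7s - 10 + 4Y = 0. Y(s² + 4) = 7s + 10. Y = (7s + 10)/(s² + 4). Inverting: y(t) = 7cos(2t) + 5sin(2t)

Final answer: y(t) = 7cos(2t) + 5sin(2t)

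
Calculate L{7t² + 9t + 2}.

L{7t² + 9t + 2} = 7·2/s³ + 9/s² + 2/s = 14/s³ + 9/s² + 2/s

Final answer: 14/s³ + 9/s² + 2/s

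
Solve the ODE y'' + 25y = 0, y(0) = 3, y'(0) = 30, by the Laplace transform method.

L{y''} + 25L{y} = 0. s²Y - 3s - 30 + 25Y = 0. Y(s² + 25) = 3s + 30. Y = (3s + 30)/(s² + 25). Inverting: y(t) = 3cos(5t) + 6sin(5t)

Final answer: y(t) = 3cos(5t) + 6sin(5t)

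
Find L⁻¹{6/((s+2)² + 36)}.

Form: b/((s-a)² + b²) → e^(at)sin(bt). With a=-2, b=6

Final answer: e^(-2t)·sin(6t)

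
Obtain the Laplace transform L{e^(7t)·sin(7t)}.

L{e^(at)·sin(ωt)} = ω/((s-a)² + ω²), so L{e^(7t)·sin(7t)} = 7/((s-7)² + 49)

Final answer: 7/((s-7)² + 49)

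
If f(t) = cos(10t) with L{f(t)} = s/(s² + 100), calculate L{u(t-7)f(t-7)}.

Time shift theorem: L{u(t-a)f(t-a)} = e^(-as)F(s). Here a=7, F(s) = s/(s² + 100), so L{u(t-7)f(t-7)} = e^(-7s)·s/(s² + 100)

Final answer: e^(-7s)·s/(s² + 100)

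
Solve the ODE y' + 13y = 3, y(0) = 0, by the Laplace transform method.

sY + 13Y = 3/s. Y = 3/(s(s+13)). Partial fractions: Y = 3/13/s - 3/13/(s+13)

Final answer: y(t) = 3/13(1 - e^(-13t))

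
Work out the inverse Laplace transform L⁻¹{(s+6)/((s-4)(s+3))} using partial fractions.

Using partial fractions, f(t) = (10e^(4t) - 3e^(-3t))/7

Final answer: (10e^(4t) - 3e^(-3t))/7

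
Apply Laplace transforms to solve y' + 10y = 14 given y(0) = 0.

sY + 10Y = 14/s. Y = 14/(s(s+10)). Partial fractions: Y = 7/5/s - 7/5/(s+10)

Final answer: y(t) = 7/5(1 - e^(-10t))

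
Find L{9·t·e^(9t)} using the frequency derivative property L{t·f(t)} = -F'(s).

L{e^(9t)} = 1/(s-9). By frequency derivative: L{t·e^(9t)} = -d/ds[1/(s-9)] = -(-1)/(s-9)² = 1/(s-9)². Then L{9·t·e^(9t)} = 9·1/(s-9)² = 9/(s-9)²

Final answer: 9/(s-9)²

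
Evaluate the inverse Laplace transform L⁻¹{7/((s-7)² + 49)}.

Using frequency shift, L⁻¹{7/((s-7)² + 49)} = e^(7t)·sin(7t)

Final answer: e^(7t)·sin(7t)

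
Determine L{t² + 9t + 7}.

L{t² + 9t + 7} = 2/s³ + 9/s² + 7/s = 2/s³ + 9/s² + 7/s

Final answer: 2/s³ + 9/s² + 7/s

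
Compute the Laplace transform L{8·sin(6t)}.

L{sin(ωt)} = ω/(s² + ω²), so L{sin(6t)} = 6/(s² + 36). Then L{8·sin(6t)} = 8·6/(s² + 36) = 48/(s² + 36)

Final answer: 48/(s² + 36)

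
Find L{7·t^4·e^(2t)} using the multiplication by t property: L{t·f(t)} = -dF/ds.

Using L{t^n·e^(at)} = n!/(s-a)^(n+1), L{t^4·e^(2t)} = 24/(s-2)^5, so L{7·t^4·e^(2t)} = 7·24/(s-2)^5 = 168/(s-2)^5

Final answer: 168/(s-2)^5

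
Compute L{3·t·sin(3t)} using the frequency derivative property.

L{sin(3t)} = 3/(s² + 9). By L{t·f(t)} = -F'(s): -d/ds[3/(s² + 9)] = -(3)·(-2s)/(s² + 9)² = 6s/(s² + 9)². Then L{3·t·sin(3t)} = 3·6s/(s² + 9)² = 18s/(s² + 9)²

Final answer: 18s/(s² + 9)²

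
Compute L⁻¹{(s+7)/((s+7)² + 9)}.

Using frequency shift: L⁻¹{(s-a)/((s-a)² + b²)} = e^(at)cos(bt). Here a=-7, b=3

Final answer: e^(-7t)·cos(3t)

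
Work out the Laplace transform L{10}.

L{10} = 10 · L{1} = 10/s

Final answer: 10/s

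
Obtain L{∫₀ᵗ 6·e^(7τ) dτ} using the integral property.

L{∫₀ᵗ f(τ)dτ} = F(s)/s with F(s) = 6/(s-7), so L{∫₀ᵗ 6·e^(7τ) dτ} = 6/(s(s-7))

Final answer: 6/(s(s-7))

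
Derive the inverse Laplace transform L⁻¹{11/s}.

L⁻¹{c/s} = c, so L⁻¹{11/s} = 11

Final answer: 11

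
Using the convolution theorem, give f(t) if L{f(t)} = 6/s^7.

6/s^7 = (6/s)·(1/s^6) = L{6}·L{t^5/120}. By convolution, f(t) = 6*t^5/120 = ∫₀ᵗ 6·τ^5/120 dτ = 6·t^6/720

Final answer: 6·t^6/720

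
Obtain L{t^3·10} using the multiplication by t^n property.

L{10} = 10/s. d^1/ds^1[1/s] = -1/s². d^2/ds^2[1/s] = 2/s^3. d^3/ds^3[1/s] = -6/s^4. So L{t^3} = (-1)^{3}·-6/s^4 = 6/s^4. Then L{t^3·10} = 10·6/s^4 = 60/s^4

Final answer: 60/s^4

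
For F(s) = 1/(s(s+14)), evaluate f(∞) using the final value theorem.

f(∞) = lim_{s→0} s·1/(s(s+14)) = lim_{s→0} 1/(s+14) = 1/14 = 1/14

Final answer: 1/14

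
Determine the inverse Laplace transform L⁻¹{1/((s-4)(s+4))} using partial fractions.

Decompose: A/(s-4) + B/(s+4). A = 1/8, B = -1/8. f(t) = (e^(4t) - e^(-4t))/8

Final answer: (e^(4t) - e^(-4t))/8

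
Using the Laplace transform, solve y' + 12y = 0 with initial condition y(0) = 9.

L{y'} + 12L{y} = 0. sY - 9 + 12Y = 0. Y(s+12) = 9. Y = 9/(s+12)

Final answer: y(t) = 9e^(-12t)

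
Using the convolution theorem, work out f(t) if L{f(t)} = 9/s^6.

9/s^6 = (9/s)·(1/s^5) = L{9}·L{t^4/24}. By convolution, f(t) = 9*t^4/24 = ∫₀ᵗ 9·τ^4/24 dτ = 9·t^5/120

Final answer: 9·t^5/120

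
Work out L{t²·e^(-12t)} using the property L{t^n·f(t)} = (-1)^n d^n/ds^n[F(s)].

L{e^(-12t)} = 1/(s+12). d/ds[1/(s+12)] = -1/(s+12)². d²/ds²[1/(s+12)] = 2/(s+12)³. So L{t²·e^(-12t)} = (-1)² · 2/(s+12)³ = 2/(s+12)³

Final answer: 2/(s+12)³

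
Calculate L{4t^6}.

L{t^n} = n!/s^(n+1). So L{4t^6} = 4·6!/s^7 = 2880/s^7

Final answer: 2880/s^7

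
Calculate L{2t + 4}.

L{2t + 4} = 2·L{t} + 4·L{1} = 2/s² + 4/s

Final answer: 2/s² + 4/s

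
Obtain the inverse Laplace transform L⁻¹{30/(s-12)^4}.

L⁻¹{n!/(s-a)^(n+1)} = t^n·e^(at) with n=3, a=12. So L⁻¹{6/(s-12)^4} = t^3·e^(12t), and L⁻¹{30/(s-12)^4} = (30/6)·t^3·e^(12t) = 5·t^3·e^(12t)

Final answer: 5·t^3·e^(12t)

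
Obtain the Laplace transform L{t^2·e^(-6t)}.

L{t^n·e^(at)} = n!/(s-a)^(n+1), so L{t^2·e^(-6t)} = 2/(s+6)^3

Final answer: 2/(s+6)^3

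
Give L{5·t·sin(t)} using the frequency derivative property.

L{sin(t)} = 1/(s² + 1). By L{t·f(t)} = -F'(s): -d/ds[1/(s² + 1)] = -(1)·(-2s)/(s² + 1)² = 2s/(s² + 1)². Then L{5·t·sin(t)} = 5·2s/(s² + 1)² = 10s/(s² + 1)²

Final answer: 10s/(s² + 1)²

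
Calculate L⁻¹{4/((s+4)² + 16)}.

Form: b/((s-a)² + b²) → e^(at)sin(bt). With a=-4, b=4

Final answer: e^(-4t)·sin(4t)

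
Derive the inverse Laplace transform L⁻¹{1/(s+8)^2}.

L⁻¹{n!/(s-a)^(n+1)} = t^n·e^(at), so L⁻¹{1/(s+8)^2} = t·e^(-8t)

Final answer: t·e^(-8t)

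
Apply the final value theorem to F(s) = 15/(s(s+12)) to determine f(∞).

f(∞) = lim_{s→0} s·15/(s(s+12)) = lim_{s→0} 15/(s+12) = 15/12 = 5/4

Final answer: 5/4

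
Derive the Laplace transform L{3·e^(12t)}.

L{e^(at)} = 1/(s-a), so L{e^(12t)} = 1/(s-12). Then L{3·e^(12t)} = 3/(s-12)

Final answer: 3/(s-12)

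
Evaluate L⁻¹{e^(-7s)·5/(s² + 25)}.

L⁻¹{5/(s² + 25)} = sin(5t). By the time shift theorem, L⁻¹{e^(-as)F(s)} = u(t-a)f(t-a) with a=7, so L⁻¹{e^(-7s)·5/(s² + 25)} = u(t-7)·sin(5(t-7))

Final answer: u(t-7)·sin(5(t-7))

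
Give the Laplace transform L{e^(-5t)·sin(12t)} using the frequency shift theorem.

Frequency shift: L{e^(at)f(t)} = F(s-a). L{e^(-5t)·sin(12t)} = 12/((s+5)² + 144)

Final answer: 12/((s+5)² + 144)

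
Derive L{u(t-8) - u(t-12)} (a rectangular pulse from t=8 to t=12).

L{u(t-a)} = e^(-as)/s. L{u(t-8) - u(t-12)} = (e^(-8s) - e^(-12s))/s

Final answer: (e^(-8s) - e^(-12s))/s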